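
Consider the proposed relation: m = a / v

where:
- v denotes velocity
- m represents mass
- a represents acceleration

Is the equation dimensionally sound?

No

v (velocity) has dimensions [L T^-1].
m (mass) has dimensions [M].
a (acceleration) has dimensions [L T^-2].

Left side: [M]
Right side: [T^-1]

The two sides have different dimensions, so the equation is NOT dimensionally consistent.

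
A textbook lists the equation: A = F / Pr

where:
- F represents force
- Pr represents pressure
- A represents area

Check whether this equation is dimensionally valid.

Yes

F (force) has dimensions [L M T^-2].
Pr (pressure) has dimensions [L^-1 M T^-2].
A (area) has dimensions [L^2].

Left side: [L^2]
Right side: [L^2]

Both sides have the same dimensions, so the equation is dimensionally consistent.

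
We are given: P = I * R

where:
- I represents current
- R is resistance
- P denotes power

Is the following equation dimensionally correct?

No

I (current) has dimensions [I].
R (resistance) has dimensions [I^-2 L^2 M T^-3].
P (power) has dimensions [L^2 M T^-3].

Left side: [L^2 M T^-3]
Right side: [I^-1 L^2 M T^-3]

The two sides have different dimensions, so the equation is NOT dimensionally consistent.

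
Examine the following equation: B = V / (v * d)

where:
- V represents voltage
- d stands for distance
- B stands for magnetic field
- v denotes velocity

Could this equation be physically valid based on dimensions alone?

Yes

V (voltage) has dimensions [I^-1 L^2 M T^-3].
d (distance) has dimensions [L].
B (magnetic field) has dimensions [I^-1 M T^-2].
v (velocity) has dimensions [L T^-1].

Left side: [I^-1 M T^-2]
Right side: [I^-1 M T^-2]

Both sides have the same dimensions, so the equation is dimensionally consistent.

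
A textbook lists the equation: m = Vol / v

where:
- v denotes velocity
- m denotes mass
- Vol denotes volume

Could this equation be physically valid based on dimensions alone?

No

v (velocity) has dimensions [L T^-1].
m (mass) has dimensions [M].
Vol (volume) has dimensions [L^3].

Left side: [M]
Right side: [L^2 T]

The two sides have different dimensions, so the equation is NOT dimensionally consistent.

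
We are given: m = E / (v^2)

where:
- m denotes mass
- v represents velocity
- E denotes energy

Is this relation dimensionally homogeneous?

Yes

m (mass) has dimensions [M].
v (velocity) has dimensions [L T^-1].
E (energy) has dimensions [L^2 M T^-2].

Left side: [M]
Right side: [M]

Both sides have the same dimensions, so the equation is dimensionally consistent.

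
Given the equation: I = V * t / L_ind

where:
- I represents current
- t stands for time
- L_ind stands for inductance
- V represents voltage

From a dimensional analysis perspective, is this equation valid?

Yes

I (current) has dimensions [I].
t (time) has dimensions [T].
L_ind (inductance) has dimensions [I^-2 L^2 M T^-2].
V (voltage) has dimensions [I^-1 L^2 M T^-3].

Left side: [I]
Right side: [I]

Both sides have the same dimensions, so the equation is dimensionally consistent.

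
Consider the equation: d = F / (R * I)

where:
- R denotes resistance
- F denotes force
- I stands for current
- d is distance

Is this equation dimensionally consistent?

No

R (resistance) has dimensions [I^-2 L^2 M T^-3].
F (force) has dimensions [L M T^-2].
I (current) has dimensions [I].
d (distance) has dimensions [L].

Left side: [L]
Right side: [I L^-1 T]

The two sides have different dimensions, so the equation is NOT dimensionally consistent.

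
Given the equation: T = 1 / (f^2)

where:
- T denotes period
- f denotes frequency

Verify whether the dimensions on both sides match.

No

T (period) has dimensions [T].
f (frequency) has dimensions [T^-1].

Left side: [T]
Right side: [T^2]

The two sides have different dimensions, so the equation is NOT dimensionally consistent.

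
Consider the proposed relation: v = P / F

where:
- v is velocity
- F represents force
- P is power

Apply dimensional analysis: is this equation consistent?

Yes

v (velocity) has dimensions [L T^-1].
F (force) has dimensions [L M T^-2].
P (power) has dimensions [L^2 M T^-3].

Left side: [L T^-1]
Right side: [L T^-1]

Both sides have the same dimensions, so the equation is dimensionally consistent.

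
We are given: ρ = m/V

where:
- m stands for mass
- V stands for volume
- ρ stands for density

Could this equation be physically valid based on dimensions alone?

Yes

m (mass) has dimensions [M].
V (volume) has dimensions [L^3].
ρ (density) has dimensions [L^-3 M].

Left side: [L^-3 M]
Right side: [L^-3 M]

Both sides have the same dimensions, so the equation is dimensionally consistent.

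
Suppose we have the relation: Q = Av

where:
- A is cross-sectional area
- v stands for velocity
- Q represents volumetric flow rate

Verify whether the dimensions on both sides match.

Yes

A (cross-sectional area) has dimensions [L^2].
v (velocity) has dimensions [L T^-1].
Q (volumetric flow rate) has dimensions [L^3 T^-1].

Left side: [L^3 T^-1]
Right side: [L^3 T^-1]

Both sides have the same dimensions, so the equation is dimensionally consistent.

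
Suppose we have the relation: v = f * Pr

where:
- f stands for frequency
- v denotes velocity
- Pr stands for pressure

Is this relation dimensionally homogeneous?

No

f (frequency) has dimensions [T^-1].
v (velocity) has dimensions [L T^-1].
Pr (pressure) has dimensions [L^-1 M T^-2].

Left side: [L T^-1]
Right side: [L^-1 M T^-3]

The two sides have different dimensions, so the equation is NOT dimensionally consistent.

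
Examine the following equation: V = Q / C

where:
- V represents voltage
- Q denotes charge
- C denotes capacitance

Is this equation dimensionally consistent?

Yes

V (voltage) has dimensions [I^-1 L^2 M T^-3].
Q (charge) has dimensions [I T].
C (capacitance) has dimensions [I^2 L^-2 M^-1 T^4].

Left side: [I^-1 L^2 M T^-3]
Right side: [I^-1 L^2 M T^-3]

Both sides have the same dimensions, so the equation is dimensionally consistent.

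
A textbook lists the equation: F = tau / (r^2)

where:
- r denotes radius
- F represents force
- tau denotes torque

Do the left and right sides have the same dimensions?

No

r (radius) has dimensions [L].
F (force) has dimensions [L M T^-2].
tau (torque) has dimensions [L^2 M T^-2].

Left side: [L M T^-2]
Right side: [M T^-2]

The two sides have different dimensions, so the equation is NOT dimensionally consistent.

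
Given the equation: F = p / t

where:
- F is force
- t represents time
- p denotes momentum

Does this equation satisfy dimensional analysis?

Yes

F (force) has dimensions [L M T^-2].
t (time) has dimensions [T].
p (momentum) has dimensions [L M T^-1].

Left side: [L M T^-2]
Right side: [L M T^-2]

Both sides have the same dimensions, so the equation is dimensionally consistent.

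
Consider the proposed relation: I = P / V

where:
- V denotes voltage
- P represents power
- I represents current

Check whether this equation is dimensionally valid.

Yes

V (voltage) has dimensions [I^-1 L^2 M T^-3].
P (power) has dimensions [L^2 M T^-3].
I (current) has dimensions [I].

Left side: [I]
Right side: [I]

Both sides have the same dimensions, so the equation is dimensionally consistent.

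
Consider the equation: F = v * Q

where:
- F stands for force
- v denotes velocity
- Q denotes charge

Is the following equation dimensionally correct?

No

F (force) has dimensions [L M T^-2].
v (velocity) has dimensions [L T^-1].
Q (charge) has dimensions [I T].

Left side: [L M T^-2]
Right side: [I L]

The two sides have different dimensions, so the equation is NOT dimensionally consistent.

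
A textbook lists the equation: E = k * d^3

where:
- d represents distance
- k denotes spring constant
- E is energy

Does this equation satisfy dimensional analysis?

No

d (distance) has dimensions [L].
k (spring constant) has dimensions [M T^-2].
E (energy) has dimensions [L^2 M T^-2].

Left side: [L^2 M T^-2]
Right side: [L^3 M T^-2]

The two sides have different dimensions, so the equation is NOT dimensionally consistent.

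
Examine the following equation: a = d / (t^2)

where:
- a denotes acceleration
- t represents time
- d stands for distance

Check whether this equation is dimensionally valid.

Yes

a (acceleration) has dimensions [L T^-2].
t (time) has dimensions [T].
d (distance) has dimensions [L].

Left side: [L T^-2]
Right side: [L T^-2]

Both sides have the same dimensions, so the equation is dimensionally consistent.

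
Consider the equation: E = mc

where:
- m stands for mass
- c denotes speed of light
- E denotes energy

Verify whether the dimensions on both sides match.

No

m (mass) has dimensions [M].
c (speed of light) has dimensions [L T^-1].
E (energy) has dimensions [L^2 M T^-2].

Left side: [L^2 M T^-2]
Right side: [L M T^-1]

The two sides have different dimensions, so the equation is NOT dimensionally consistent.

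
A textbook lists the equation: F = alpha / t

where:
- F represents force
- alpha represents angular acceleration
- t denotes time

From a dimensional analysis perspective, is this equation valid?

No

F (force) has dimensions [L M T^-2].
alpha (angular acceleration) has dimensions [T^-2].
t (time) has dimensions [T].

Left side: [L M T^-2]
Right side: [T^-3]

The two sides have different dimensions, so the equation is NOT dimensionally consistent.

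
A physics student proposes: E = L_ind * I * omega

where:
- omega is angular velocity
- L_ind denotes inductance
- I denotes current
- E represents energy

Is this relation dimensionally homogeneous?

No

omega (angular velocity) has dimensions [T^-1].
L_ind (inductance) has dimensions [I^-2 L^2 M T^-2].
I (current) has dimensions [I].
E (energy) has dimensions [L^2 M T^-2].

Left side: [L^2 M T^-2]
Right side: [I^-1 L^2 M T^-3]

The two sides have different dimensions, so the equation is NOT dimensionally consistent.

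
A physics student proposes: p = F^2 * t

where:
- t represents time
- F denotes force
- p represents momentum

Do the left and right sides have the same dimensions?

No

t (time) has dimensions [T].
F (force) has dimensions [L M T^-2].
p (momentum) has dimensions [L M T^-1].

Left side: [L M T^-1]
Right side: [L^2 M^2 T^-3]

The two sides have different dimensions, so the equation is NOT dimensionally consistent.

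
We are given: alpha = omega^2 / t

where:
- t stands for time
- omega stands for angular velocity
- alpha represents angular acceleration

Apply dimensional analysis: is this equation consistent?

No

t (time) has dimensions [T].
omega (angular velocity) has dimensions [T^-1].
alpha (angular acceleration) has dimensions [T^-2].

Left side: [T^-2]
Right side: [T^-3]

The two sides have different dimensions, so the equation is NOT dimensionally consistent.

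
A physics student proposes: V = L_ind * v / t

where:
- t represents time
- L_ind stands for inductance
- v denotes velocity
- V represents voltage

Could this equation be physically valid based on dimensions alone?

No

t (time) has dimensions [T].
L_ind (inductance) has dimensions [I^-2 L^2 M T^-2].
v (velocity) has dimensions [L T^-1].
V (voltage) has dimensions [I^-1 L^2 M T^-3].

Left side: [I^-1 L^2 M T^-3]
Right side: [I^-2 L^3 M T^-4]

The two sides have different dimensions, so the equation is NOT dimensionally consistent.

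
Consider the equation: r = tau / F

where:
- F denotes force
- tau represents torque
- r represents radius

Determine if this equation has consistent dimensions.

Yes

F (force) has dimensions [L M T^-2].
tau (torque) has dimensions [L^2 M T^-2].
r (radius) has dimensions [L].

Left side: [L]
Right side: [L]

Both sides have the same dimensions, so the equation is dimensionally consistent.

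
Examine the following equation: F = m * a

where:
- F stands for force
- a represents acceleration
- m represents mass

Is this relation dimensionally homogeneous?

Yes

F (force) has dimensions [L M T^-2].
a (acceleration) has dimensions [L T^-2].
m (mass) has dimensions [M].

Left side: [L M T^-2]
Right side: [L M T^-2]

Both sides have the same dimensions, so the equation is dimensionally consistent.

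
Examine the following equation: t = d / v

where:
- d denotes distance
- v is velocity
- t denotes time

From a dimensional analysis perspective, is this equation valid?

Yes

d (distance) has dimensions [L].
v (velocity) has dimensions [L T^-1].
t (time) has dimensions [T].

Left side: [T]
Right side: [T]

Both sides have the same dimensions, so the equation is dimensionally consistent.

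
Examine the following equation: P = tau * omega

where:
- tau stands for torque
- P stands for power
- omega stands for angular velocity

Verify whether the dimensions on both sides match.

Yes

tau (torque) has dimensions [L^2 M T^-2].
P (power) has dimensions [L^2 M T^-3].
omega (angular velocity) has dimensions [T^-1].

Left side: [L^2 M T^-3]
Right side: [L^2 M T^-3]

Both sides have the same dimensions, so the equation is dimensionally consistent.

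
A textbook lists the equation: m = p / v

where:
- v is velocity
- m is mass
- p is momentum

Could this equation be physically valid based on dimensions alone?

Yes

v (velocity) has dimensions [L T^-1].
m (mass) has dimensions [M].
p (momentum) has dimensions [L M T^-1].

Left side: [M]
Right side: [M]

Both sides have the same dimensions, so the equation is dimensionally consistent.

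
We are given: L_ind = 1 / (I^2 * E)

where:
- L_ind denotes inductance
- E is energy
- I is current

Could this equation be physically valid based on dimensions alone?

No

L_ind (inductance) has dimensions [I^-2 L^2 M T^-2].
E (energy) has dimensions [L^2 M T^-2].
I (current) has dimensions [I].

Left side: [I^-2 L^2 M T^-2]
Right side: [I^-2 L^-2 M^-1 T^2]

The two sides have different dimensions, so the equation is NOT dimensionally consistent.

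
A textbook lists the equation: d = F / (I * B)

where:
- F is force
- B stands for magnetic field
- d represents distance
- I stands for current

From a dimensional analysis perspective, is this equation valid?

Yes

F (force) has dimensions [L M T^-2].
B (magnetic field) has dimensions [I^-1 M T^-2].
d (distance) has dimensions [L].
I (current) has dimensions [I].

Left side: [L]
Right side: [L]

Both sides have the same dimensions, so the equation is dimensionally consistent.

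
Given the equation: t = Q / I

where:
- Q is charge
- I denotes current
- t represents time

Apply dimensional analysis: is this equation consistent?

Yes

Q (charge) has dimensions [I T].
I (current) has dimensions [I].
t (time) has dimensions [T].

Left side: [T]
Right side: [T]

Both sides have the same dimensions, so the equation is dimensionally consistent.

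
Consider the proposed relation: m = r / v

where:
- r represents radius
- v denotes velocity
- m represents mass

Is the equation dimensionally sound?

No

r (radius) has dimensions [L].
v (velocity) has dimensions [L T^-1].
m (mass) has dimensions [M].

Left side: [M]
Right side: [T]

The two sides have different dimensions, so the equation is NOT dimensionally consistent.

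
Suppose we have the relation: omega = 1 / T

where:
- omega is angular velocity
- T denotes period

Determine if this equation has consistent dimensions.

Yes

omega (angular velocity) has dimensions [T^-1].
T (period) has dimensions [T].

Left side: [T^-1]
Right side: [T^-1]

Both sides have the same dimensions, so the equation is dimensionally consistent.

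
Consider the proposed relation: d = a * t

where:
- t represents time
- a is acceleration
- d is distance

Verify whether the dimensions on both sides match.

No

t (time) has dimensions [T].
a (acceleration) has dimensions [L T^-2].
d (distance) has dimensions [L].

Left side: [L]
Right side: [L T^-1]

The two sides have different dimensions, so the equation is NOT dimensionally consistent.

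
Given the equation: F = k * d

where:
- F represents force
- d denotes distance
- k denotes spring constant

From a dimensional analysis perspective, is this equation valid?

Yes

F (force) has dimensions [L M T^-2].
d (distance) has dimensions [L].
k (spring constant) has dimensions [M T^-2].

Left side: [L M T^-2]
Right side: [L M T^-2]

Both sides have the same dimensions, so the equation is dimensionally consistent.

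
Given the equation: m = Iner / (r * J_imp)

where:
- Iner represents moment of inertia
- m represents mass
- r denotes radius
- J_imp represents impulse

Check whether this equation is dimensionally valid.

No

Iner (moment of inertia) has dimensions [L^2 M].
m (mass) has dimensions [M].
r (radius) has dimensions [L].
J_imp (impulse) has dimensions [L M T^-1].

Left side: [M]
Right side: [T]

The two sides have different dimensions, so the equation is NOT dimensionally consistent.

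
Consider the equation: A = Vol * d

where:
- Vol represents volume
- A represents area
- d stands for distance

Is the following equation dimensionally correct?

No

Vol (volume) has dimensions [L^3].
A (area) has dimensions [L^2].
d (distance) has dimensions [L].

Left side: [L^2]
Right side: [L^4]

The two sides have different dimensions, so the equation is NOT dimensionally consistent.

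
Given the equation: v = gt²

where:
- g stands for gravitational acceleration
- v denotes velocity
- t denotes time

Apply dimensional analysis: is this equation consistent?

No

g (gravitational acceleration) has dimensions [L T^-2].
v (velocity) has dimensions [L T^-1].
t (time) has dimensions [T].

Left side: [L T^-1]
Right side: [L]

The two sides have different dimensions, so the equation is NOT dimensionally consistent.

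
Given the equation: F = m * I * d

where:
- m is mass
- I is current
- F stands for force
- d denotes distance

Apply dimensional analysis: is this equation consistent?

No

m (mass) has dimensions [M].
I (current) has dimensions [I].
F (force) has dimensions [L M T^-2].
d (distance) has dimensions [L].

Left side: [L M T^-2]
Right side: [I L M]

The two sides have different dimensions, so the equation is NOT dimensionally consistent.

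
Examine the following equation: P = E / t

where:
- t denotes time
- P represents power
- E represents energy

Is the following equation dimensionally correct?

Yes

t (time) has dimensions [T].
P (power) has dimensions [L^2 M T^-3].
E (energy) has dimensions [L^2 M T^-2].

Left side: [L^2 M T^-3]
Right side: [L^2 M T^-3]

Both sides have the same dimensions, so the equation is dimensionally consistent.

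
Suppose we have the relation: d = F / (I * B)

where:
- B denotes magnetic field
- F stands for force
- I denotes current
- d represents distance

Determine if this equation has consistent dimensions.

Yes

B (magnetic field) has dimensions [I^-1 M T^-2].
F (force) has dimensions [L M T^-2].
I (current) has dimensions [I].
d (distance) has dimensions [L].

Left side: [L]
Right side: [L]

Both sides have the same dimensions, so the equation is dimensionally consistent.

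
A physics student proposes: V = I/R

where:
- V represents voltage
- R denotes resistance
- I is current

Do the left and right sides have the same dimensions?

No

V (voltage) has dimensions [I^-1 L^2 M T^-3].
R (resistance) has dimensions [I^-2 L^2 M T^-3].
I (current) has dimensions [I].

Left side: [I^-1 L^2 M T^-3]
Right side: [I^3 L^-2 M^-1 T^3]

The two sides have different dimensions, so the equation is NOT dimensionally consistent.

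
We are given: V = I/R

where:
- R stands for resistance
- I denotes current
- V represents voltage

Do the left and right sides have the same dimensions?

No

R (resistance) has dimensions [I^-2 L^2 M T^-3].
I (current) has dimensions [I].
V (voltage) has dimensions [I^-1 L^2 M T^-3].

Left side: [I^-1 L^2 M T^-3]
Right side: [I^3 L^-2 M^-1 T^3]

The two sides have different dimensions, so the equation is NOT dimensionally consistent.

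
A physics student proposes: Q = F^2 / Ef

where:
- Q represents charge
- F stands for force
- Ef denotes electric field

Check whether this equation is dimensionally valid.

No

Q (charge) has dimensions [I T].
F (force) has dimensions [L M T^-2].
Ef (electric field) has dimensions [I^-1 L M T^-3].

Left side: [I T]
Right side: [I L M T^-1]

The two sides have different dimensions, so the equation is NOT dimensionally consistent.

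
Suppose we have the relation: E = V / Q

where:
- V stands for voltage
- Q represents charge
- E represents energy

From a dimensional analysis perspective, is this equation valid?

No

V (voltage) has dimensions [I^-1 L^2 M T^-3].
Q (charge) has dimensions [I T].
E (energy) has dimensions [L^2 M T^-2].

Left side: [L^2 M T^-2]
Right side: [I^-2 L^2 M T^-4]

The two sides have different dimensions, so the equation is NOT dimensionally consistent.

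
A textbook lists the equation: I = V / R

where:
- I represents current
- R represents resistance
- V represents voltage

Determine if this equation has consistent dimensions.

Yes

I (current) has dimensions [I].
R (resistance) has dimensions [I^-2 L^2 M T^-3].
V (voltage) has dimensions [I^-1 L^2 M T^-3].

Left side: [I]
Right side: [I]

Both sides have the same dimensions, so the equation is dimensionally consistent.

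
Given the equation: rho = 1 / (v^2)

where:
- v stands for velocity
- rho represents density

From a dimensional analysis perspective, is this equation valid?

No

v (velocity) has dimensions [L T^-1].
rho (density) has dimensions [L^-3 M].

Left side: [L^-3 M]
Right side: [L^-2 T^2]

The two sides have different dimensions, so the equation is NOT dimensionally consistent.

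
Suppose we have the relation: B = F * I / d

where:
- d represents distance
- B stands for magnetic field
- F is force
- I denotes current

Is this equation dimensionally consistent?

No

d (distance) has dimensions [L].
B (magnetic field) has dimensions [I^-1 M T^-2].
F (force) has dimensions [L M T^-2].
I (current) has dimensions [I].

Left side: [I^-1 M T^-2]
Right side: [I M T^-2]

The two sides have different dimensions, so the equation is NOT dimensionally consistent.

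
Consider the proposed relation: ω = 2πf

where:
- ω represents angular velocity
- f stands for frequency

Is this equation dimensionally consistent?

Yes

ω (angular velocity) has dimensions [T^-1].
f (frequency) has dimensions [T^-1].

Left side: [T^-1]
Right side: [T^-1]

Both sides have the same dimensions, so the equation is dimensionally consistent.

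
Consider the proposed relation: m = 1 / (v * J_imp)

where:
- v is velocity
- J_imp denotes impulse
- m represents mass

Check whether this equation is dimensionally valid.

No

v (velocity) has dimensions [L T^-1].
J_imp (impulse) has dimensions [L M T^-1].
m (mass) has dimensions [M].

Left side: [M]
Right side: [L^-2 M^-1 T^2]

The two sides have different dimensions, so the equation is NOT dimensionally consistent.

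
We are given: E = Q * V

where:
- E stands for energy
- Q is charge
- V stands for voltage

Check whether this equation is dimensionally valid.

Yes

E (energy) has dimensions [L^2 M T^-2].
Q (charge) has dimensions [I T].
V (voltage) has dimensions [I^-1 L^2 M T^-3].

Left side: [L^2 M T^-2]
Right side: [L^2 M T^-2]

Both sides have the same dimensions, so the equation is dimensionally consistent.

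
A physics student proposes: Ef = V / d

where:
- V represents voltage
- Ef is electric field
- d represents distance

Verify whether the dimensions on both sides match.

Yes

V (voltage) has dimensions [I^-1 L^2 M T^-3].
Ef (electric field) has dimensions [I^-1 L M T^-3].
d (distance) has dimensions [L].

Left side: [I^-1 L M T^-3]
Right side: [I^-1 L M T^-3]

Both sides have the same dimensions, so the equation is dimensionally consistent.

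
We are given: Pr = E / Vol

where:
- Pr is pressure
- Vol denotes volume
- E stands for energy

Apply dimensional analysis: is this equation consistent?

Yes

Pr (pressure) has dimensions [L^-1 M T^-2].
Vol (volume) has dimensions [L^3].
E (energy) has dimensions [L^2 M T^-2].

Left side: [L^-1 M T^-2]
Right side: [L^-1 M T^-2]

Both sides have the same dimensions, so the equation is dimensionally consistent.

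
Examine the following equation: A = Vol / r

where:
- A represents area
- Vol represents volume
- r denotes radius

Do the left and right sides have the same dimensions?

Yes

A (area) has dimensions [L^2].
Vol (volume) has dimensions [L^3].
r (radius) has dimensions [L].

Left side: [L^2]
Right side: [L^2]

Both sides have the same dimensions, so the equation is dimensionally consistent.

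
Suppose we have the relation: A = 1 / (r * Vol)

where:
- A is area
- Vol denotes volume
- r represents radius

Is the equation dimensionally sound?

No

A (area) has dimensions [L^2].
Vol (volume) has dimensions [L^3].
r (radius) has dimensions [L].

Left side: [L^2]
Right side: [L^-4]

The two sides have different dimensions, so the equation is NOT dimensionally consistent.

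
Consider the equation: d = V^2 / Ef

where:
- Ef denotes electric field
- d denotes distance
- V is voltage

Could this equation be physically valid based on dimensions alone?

No

Ef (electric field) has dimensions [I^-1 L M T^-3].
d (distance) has dimensions [L].
V (voltage) has dimensions [I^-1 L^2 M T^-3].

Left side: [L]
Right side: [I^-1 L^3 M T^-3]

The two sides have different dimensions, so the equation is NOT dimensionally consistent.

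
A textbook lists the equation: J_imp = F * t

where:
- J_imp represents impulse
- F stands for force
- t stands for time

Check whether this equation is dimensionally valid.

Yes

J_imp (impulse) has dimensions [L M T^-1].
F (force) has dimensions [L M T^-2].
t (time) has dimensions [T].

Left side: [L M T^-1]
Right side: [L M T^-1]

Both sides have the same dimensions, so the equation is dimensionally consistent.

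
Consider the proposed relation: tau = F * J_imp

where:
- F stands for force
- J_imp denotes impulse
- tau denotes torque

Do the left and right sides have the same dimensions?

No

F (force) has dimensions [L M T^-2].
J_imp (impulse) has dimensions [L M T^-1].
tau (torque) has dimensions [L^2 M T^-2].

Left side: [L^2 M T^-2]
Right side: [L^2 M^2 T^-3]

The two sides have different dimensions, so the equation is NOT dimensionally consistent.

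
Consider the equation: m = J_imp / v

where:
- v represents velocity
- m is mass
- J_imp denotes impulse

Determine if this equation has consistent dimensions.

Yes

v (velocity) has dimensions [L T^-1].
m (mass) has dimensions [M].
J_imp (impulse) has dimensions [L M T^-1].

Left side: [M]
Right side: [M]

Both sides have the same dimensions, so the equation is dimensionally consistent.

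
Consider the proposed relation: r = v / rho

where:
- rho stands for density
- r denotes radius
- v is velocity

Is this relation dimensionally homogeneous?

No

rho (density) has dimensions [L^-3 M].
r (radius) has dimensions [L].
v (velocity) has dimensions [L T^-1].

Left side: [L]
Right side: [L^4 M^-1 T^-1]

The two sides have different dimensions, so the equation is NOT dimensionally consistent.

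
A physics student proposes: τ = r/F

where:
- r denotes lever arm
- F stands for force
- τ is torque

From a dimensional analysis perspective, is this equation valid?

No

r (lever arm) has dimensions [L].
F (force) has dimensions [L M T^-2].
τ (torque) has dimensions [L^2 M T^-2].

Left side: [L^2 M T^-2]
Right side: [M^-1 T^2]

The two sides have different dimensions, so the equation is NOT dimensionally consistent.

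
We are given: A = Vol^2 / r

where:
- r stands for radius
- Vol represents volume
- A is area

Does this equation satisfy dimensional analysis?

No

r (radius) has dimensions [L].
Vol (volume) has dimensions [L^3].
A (area) has dimensions [L^2].

Left side: [L^2]
Right side: [L^5]

The two sides have different dimensions, so the equation is NOT dimensionally consistent.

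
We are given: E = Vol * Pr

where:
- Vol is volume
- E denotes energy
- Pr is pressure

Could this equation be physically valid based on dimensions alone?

Yes

Vol (volume) has dimensions [L^3].
E (energy) has dimensions [L^2 M T^-2].
Pr (pressure) has dimensions [L^-1 M T^-2].

Left side: [L^2 M T^-2]
Right side: [L^2 M T^-2]

Both sides have the same dimensions, so the equation is dimensionally consistent.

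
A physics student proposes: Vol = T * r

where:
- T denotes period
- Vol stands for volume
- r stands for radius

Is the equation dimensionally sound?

No

T (period) has dimensions [T].
Vol (volume) has dimensions [L^3].
r (radius) has dimensions [L].

Left side: [L^3]
Right side: [L T]

The two sides have different dimensions, so the equation is NOT dimensionally consistent.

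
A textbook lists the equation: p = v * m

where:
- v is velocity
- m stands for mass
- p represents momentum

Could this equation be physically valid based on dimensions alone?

Yes

v (velocity) has dimensions [L T^-1].
m (mass) has dimensions [M].
p (momentum) has dimensions [L M T^-1].

Left side: [L M T^-1]
Right side: [L M T^-1]

Both sides have the same dimensions, so the equation is dimensionally consistent.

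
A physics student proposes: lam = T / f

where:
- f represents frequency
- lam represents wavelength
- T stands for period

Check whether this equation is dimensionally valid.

No

f (frequency) has dimensions [T^-1].
lam (wavelength) has dimensions [L].
T (period) has dimensions [T].

Left side: [L]
Right side: [T^2]

The two sides have different dimensions, so the equation is NOT dimensionally consistent.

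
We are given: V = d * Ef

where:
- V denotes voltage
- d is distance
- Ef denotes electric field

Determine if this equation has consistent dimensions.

Yes

V (voltage) has dimensions [I^-1 L^2 M T^-3].
d (distance) has dimensions [L].
Ef (electric field) has dimensions [I^-1 L M T^-3].

Left side: [I^-1 L^2 M T^-3]
Right side: [I^-1 L^2 M T^-3]

Both sides have the same dimensions, so the equation is dimensionally consistent.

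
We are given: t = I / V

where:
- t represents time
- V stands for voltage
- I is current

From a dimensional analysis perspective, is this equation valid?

No

t (time) has dimensions [T].
V (voltage) has dimensions [I^-1 L^2 M T^-3].
I (current) has dimensions [I].

Left side: [T]
Right side: [I^2 L^-2 M^-1 T^3]

The two sides have different dimensions, so the equation is NOT dimensionally consistent.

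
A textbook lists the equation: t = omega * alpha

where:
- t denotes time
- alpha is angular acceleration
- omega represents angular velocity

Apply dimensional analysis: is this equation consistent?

No

t (time) has dimensions [T].
alpha (angular acceleration) has dimensions [T^-2].
omega (angular velocity) has dimensions [T^-1].

Left side: [T]
Right side: [T^-3]

The two sides have different dimensions, so the equation is NOT dimensionally consistent.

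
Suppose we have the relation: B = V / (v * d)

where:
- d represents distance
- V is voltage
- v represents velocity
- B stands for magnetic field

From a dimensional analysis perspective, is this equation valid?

Yes

d (distance) has dimensions [L].
V (voltage) has dimensions [I^-1 L^2 M T^-3].
v (velocity) has dimensions [L T^-1].
B (magnetic field) has dimensions [I^-1 M T^-2].

Left side: [I^-1 M T^-2]
Right side: [I^-1 M T^-2]

Both sides have the same dimensions, so the equation is dimensionally consistent.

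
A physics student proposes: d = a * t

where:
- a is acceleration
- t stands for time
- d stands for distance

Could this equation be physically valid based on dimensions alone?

No

a (acceleration) has dimensions [L T^-2].
t (time) has dimensions [T].
d (distance) has dimensions [L].

Left side: [L]
Right side: [L T^-1]

The two sides have different dimensions, so the equation is NOT dimensionally consistent.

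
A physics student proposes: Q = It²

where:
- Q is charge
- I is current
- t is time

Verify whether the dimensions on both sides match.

No

Q (charge) has dimensions [I T].
I (current) has dimensions [I].
t (time) has dimensions [T].

Left side: [I T]
Right side: [I T^2]

The two sides have different dimensions, so the equation is NOT dimensionally consistent.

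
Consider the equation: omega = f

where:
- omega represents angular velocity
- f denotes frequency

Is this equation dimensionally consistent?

Yes

omega (angular velocity) has dimensions [T^-1].
f (frequency) has dimensions [T^-1].

Left side: [T^-1]
Right side: [T^-1]

Both sides have the same dimensions, so the equation is dimensionally consistent.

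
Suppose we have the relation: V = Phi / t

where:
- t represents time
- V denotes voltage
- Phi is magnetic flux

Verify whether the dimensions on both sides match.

Yes

t (time) has dimensions [T].
V (voltage) has dimensions [I^-1 L^2 M T^-3].
Phi (magnetic flux) has dimensions [I^-1 L^2 M T^-2].

Left side: [I^-1 L^2 M T^-3]
Right side: [I^-1 L^2 M T^-3]

Both sides have the same dimensions, so the equation is dimensionally consistent.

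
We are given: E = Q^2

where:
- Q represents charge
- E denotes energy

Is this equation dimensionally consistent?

No

Q (charge) has dimensions [I T].
E (energy) has dimensions [L^2 M T^-2].

Left side: [L^2 M T^-2]
Right side: [I^2 T^2]

The two sides have different dimensions, so the equation is NOT dimensionally consistent.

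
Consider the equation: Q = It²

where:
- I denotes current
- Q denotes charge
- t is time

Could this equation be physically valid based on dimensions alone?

No

I (current) has dimensions [I].
Q (charge) has dimensions [I T].
t (time) has dimensions [T].

Left side: [I T]
Right side: [I T^2]

The two sides have different dimensions, so the equation is NOT dimensionally consistent.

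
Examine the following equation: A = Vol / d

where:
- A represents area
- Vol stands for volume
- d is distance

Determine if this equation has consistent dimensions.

Yes

A (area) has dimensions [L^2].
Vol (volume) has dimensions [L^3].
d (distance) has dimensions [L].

Left side: [L^2]
Right side: [L^2]

Both sides have the same dimensions, so the equation is dimensionally consistent.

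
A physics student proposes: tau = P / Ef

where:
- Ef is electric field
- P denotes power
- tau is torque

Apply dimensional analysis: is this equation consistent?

No

Ef (electric field) has dimensions [I^-1 L M T^-3].
P (power) has dimensions [L^2 M T^-3].
tau (torque) has dimensions [L^2 M T^-2].

Left side: [L^2 M T^-2]
Right side: [I L]

The two sides have different dimensions, so the equation is NOT dimensionally consistent.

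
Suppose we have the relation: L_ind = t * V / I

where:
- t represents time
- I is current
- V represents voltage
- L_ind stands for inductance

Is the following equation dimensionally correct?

Yes

t (time) has dimensions [T].
I (current) has dimensions [I].
V (voltage) has dimensions [I^-1 L^2 M T^-3].
L_ind (inductance) has dimensions [I^-2 L^2 M T^-2].

Left side: [I^-2 L^2 M T^-2]
Right side: [I^-2 L^2 M T^-2]

Both sides have the same dimensions, so the equation is dimensionally consistent.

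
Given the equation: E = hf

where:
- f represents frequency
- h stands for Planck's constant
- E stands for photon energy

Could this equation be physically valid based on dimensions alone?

Yes

f (frequency) has dimensions [T^-1].
h (Planck's constant) has dimensions [L^2 M T^-1].
E (photon energy) has dimensions [L^2 M T^-2].

Left side: [L^2 M T^-2]
Right side: [L^2 M T^-2]

Both sides have the same dimensions, so the equation is dimensionally consistent.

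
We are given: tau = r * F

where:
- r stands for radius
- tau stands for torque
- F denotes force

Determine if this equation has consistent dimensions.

Yes

r (radius) has dimensions [L].
tau (torque) has dimensions [L^2 M T^-2].
F (force) has dimensions [L M T^-2].

Left side: [L^2 M T^-2]
Right side: [L^2 M T^-2]

Both sides have the same dimensions, so the equation is dimensionally consistent.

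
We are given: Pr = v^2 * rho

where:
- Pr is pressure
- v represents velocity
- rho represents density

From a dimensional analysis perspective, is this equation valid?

Yes

Pr (pressure) has dimensions [L^-1 M T^-2].
v (velocity) has dimensions [L T^-1].
rho (density) has dimensions [L^-3 M].

Left side: [L^-1 M T^-2]
Right side: [L^-1 M T^-2]

Both sides have the same dimensions, so the equation is dimensionally consistent.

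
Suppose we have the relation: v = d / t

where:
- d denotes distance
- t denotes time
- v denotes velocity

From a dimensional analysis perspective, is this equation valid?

Yes

d (distance) has dimensions [L].
t (time) has dimensions [T].
v (velocity) has dimensions [L T^-1].

Left side: [L T^-1]
Right side: [L T^-1]

Both sides have the same dimensions, so the equation is dimensionally consistent.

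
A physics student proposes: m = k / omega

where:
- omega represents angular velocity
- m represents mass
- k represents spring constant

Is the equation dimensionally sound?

No

omega (angular velocity) has dimensions [T^-1].
m (mass) has dimensions [M].
k (spring constant) has dimensions [M T^-2].

Left side: [M]
Right side: [M T^-1]

The two sides have different dimensions, so the equation is NOT dimensionally consistent.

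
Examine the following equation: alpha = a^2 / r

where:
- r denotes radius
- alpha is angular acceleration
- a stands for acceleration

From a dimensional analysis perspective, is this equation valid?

No

r (radius) has dimensions [L].
alpha (angular acceleration) has dimensions [T^-2].
a (acceleration) has dimensions [L T^-2].

Left side: [T^-2]
Right side: [L T^-4]

The two sides have different dimensions, so the equation is NOT dimensionally consistent.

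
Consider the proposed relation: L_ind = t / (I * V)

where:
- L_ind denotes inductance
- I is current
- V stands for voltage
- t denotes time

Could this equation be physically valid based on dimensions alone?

No

L_ind (inductance) has dimensions [I^-2 L^2 M T^-2].
I (current) has dimensions [I].
V (voltage) has dimensions [I^-1 L^2 M T^-3].
t (time) has dimensions [T].

Left side: [I^-2 L^2 M T^-2]
Right side: [L^-2 M^-1 T^4]

The two sides have different dimensions, so the equation is NOT dimensionally consistent.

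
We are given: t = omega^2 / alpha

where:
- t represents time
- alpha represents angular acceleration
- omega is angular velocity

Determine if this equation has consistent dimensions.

No

t (time) has dimensions [T].
alpha (angular acceleration) has dimensions [T^-2].
omega (angular velocity) has dimensions [T^-1].

Left side: [T]
Right side: [dimensionless]

The two sides have different dimensions, so the equation is NOT dimensionally consistent.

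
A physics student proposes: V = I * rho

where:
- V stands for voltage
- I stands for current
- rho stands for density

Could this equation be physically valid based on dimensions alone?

No

V (voltage) has dimensions [I^-1 L^2 M T^-3].
I (current) has dimensions [I].
rho (density) has dimensions [L^-3 M].

Left side: [I^-1 L^2 M T^-3]
Right side: [I L^-3 M]

The two sides have different dimensions, so the equation is NOT dimensionally consistent.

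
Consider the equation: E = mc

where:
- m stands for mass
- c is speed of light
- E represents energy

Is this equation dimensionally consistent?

No

m (mass) has dimensions [M].
c (speed of light) has dimensions [L T^-1].
E (energy) has dimensions [L^2 M T^-2].

Left side: [L^2 M T^-2]
Right side: [L M T^-1]

The two sides have different dimensions, so the equation is NOT dimensionally consistent.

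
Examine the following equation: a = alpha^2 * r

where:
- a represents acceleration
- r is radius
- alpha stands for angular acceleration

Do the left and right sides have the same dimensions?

No

a (acceleration) has dimensions [L T^-2].
r (radius) has dimensions [L].
alpha (angular acceleration) has dimensions [T^-2].

Left side: [L T^-2]
Right side: [L T^-4]

The two sides have different dimensions, so the equation is NOT dimensionally consistent.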